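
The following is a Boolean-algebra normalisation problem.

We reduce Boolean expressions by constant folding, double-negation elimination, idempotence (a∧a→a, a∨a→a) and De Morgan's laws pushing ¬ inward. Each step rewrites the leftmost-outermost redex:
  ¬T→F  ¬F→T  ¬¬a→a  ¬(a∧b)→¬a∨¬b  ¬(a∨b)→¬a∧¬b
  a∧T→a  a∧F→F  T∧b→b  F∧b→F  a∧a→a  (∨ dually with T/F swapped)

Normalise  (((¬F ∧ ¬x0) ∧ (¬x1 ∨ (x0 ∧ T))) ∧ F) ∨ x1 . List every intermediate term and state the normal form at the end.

Answer: normal form = x1  (in 2 steps)

Reduction:
  start: (((¬F ∧ ¬x0) ∧ (¬x1 ∨ (x0 ∧ T))) ∧ F) ∨ x1
  step 1: F ∨ x1
  step 2: x1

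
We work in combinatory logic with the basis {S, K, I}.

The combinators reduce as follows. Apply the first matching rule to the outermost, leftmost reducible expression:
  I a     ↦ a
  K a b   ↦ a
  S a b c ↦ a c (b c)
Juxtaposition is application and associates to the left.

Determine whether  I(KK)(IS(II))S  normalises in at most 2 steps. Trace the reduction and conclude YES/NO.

  start: I(KK)(IS(II))S
  →1  KK(IS(II))S
  →2  KS

Answer: YES — reaches normal form KS in 2 ≤ 2 steps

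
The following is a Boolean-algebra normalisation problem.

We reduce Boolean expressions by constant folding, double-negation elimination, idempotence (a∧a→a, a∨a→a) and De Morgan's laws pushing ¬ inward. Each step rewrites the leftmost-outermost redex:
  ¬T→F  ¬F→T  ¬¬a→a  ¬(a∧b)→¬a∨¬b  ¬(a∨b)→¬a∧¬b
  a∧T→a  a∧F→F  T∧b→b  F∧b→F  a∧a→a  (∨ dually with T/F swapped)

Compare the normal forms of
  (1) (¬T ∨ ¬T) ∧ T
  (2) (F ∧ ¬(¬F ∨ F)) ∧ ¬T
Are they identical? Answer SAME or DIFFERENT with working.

Answer: SAME — A ⇓ F, B ⇓ F

Working:
Term A:
  start: (¬T ∨ ¬T) ∧ T
  [1] ¬T ∨ ¬T
  [2] ¬T
  [3] F

Term B:
  start: (F ∧ ¬(¬F ∨ F)) ∧ ¬T
  [1] F ∧ ¬T
  [2] F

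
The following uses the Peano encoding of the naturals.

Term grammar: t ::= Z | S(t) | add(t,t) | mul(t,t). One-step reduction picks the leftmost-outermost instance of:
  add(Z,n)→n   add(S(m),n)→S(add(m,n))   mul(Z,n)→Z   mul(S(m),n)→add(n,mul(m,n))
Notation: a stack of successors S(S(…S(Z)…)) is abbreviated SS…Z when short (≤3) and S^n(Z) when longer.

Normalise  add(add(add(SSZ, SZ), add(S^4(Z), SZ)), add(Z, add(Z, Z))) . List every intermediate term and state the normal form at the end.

  start: add(add(add(SSZ, SZ), add(S^4(Z), SZ)), add(Z, add(Z, Z)))
  [1] add(add(S(add(SZ, SZ)), add(S^4(Z), SZ)), add(Z, add(Z, Z)))
  [2] add(S(add(add(SZ, SZ), add(S^4(Z), SZ))), add(Z, add(Z, Z)))
  [3] S(add(add(add(SZ, SZ), add(S^4(Z), SZ)), add(Z, add(Z, Z))))
  [4] S(add(add(S(add(Z, SZ)), add(S^4(Z), SZ)), add(Z, add(Z, Z))))
  [5] S(add(S(add(add(Z, SZ), add(S^4(Z), SZ))), add(Z, add(Z, Z))))
  [6] S(S(add(add(add(Z, SZ), add(S^4(Z), SZ)), add(Z, add(Z, Z)))))
  [7] S(S(add(add(SZ, add(S^4(Z), SZ)), add(Z, add(Z, Z)))))
  [8] S(S(add(S(add(Z, add(S^4(Z), SZ))), add(Z, add(Z, Z)))))
  [9] S(S(S(add(add(Z, add(S^4(Z), SZ)), add(Z, add(Z, Z))))))
  [10] S(S(S(add(add(S^4(Z), SZ), add(Z, add(Z, Z))))))
  [11] S(S(S(add(S(add(SSSZ, SZ)), add(Z, add(Z, Z))))))
  [12] S(S(S(S(add(add(SSSZ, SZ), add(Z, add(Z, Z)))))))
  [13] S(S(S(S(add(S(add(SSZ, SZ)), add(Z, add(Z, Z)))))))
  [14] S(S(S(S(S(add(add(SSZ, SZ), add(Z, add(Z, Z))))))))
  [15] S(S(S(S(S(add(S(add(SZ, SZ)), add(Z, add(Z, Z))))))))
  [16] S(S(S(S(S(S(add(add(SZ, SZ), add(Z, add(Z, Z)))))))))
  [17] S(S(S(S(S(S(add(S(add(Z, SZ)), add(Z, add(Z, Z)))))))))
  [18] S(S(S(S(S(S(S(add(add(Z, SZ), add(Z, add(Z, Z))))))))))
  [19] S(S(S(S(S(S(S(add(SZ, add(Z, add(Z, Z))))))))))
  [20] S(S(S(S(S(S(S(S(add(Z, add(Z, add(Z, Z)))))))))))
  [21] S(S(S(S(S(S(S(S(add(Z, add(Z, Z))))))))))
  [22] S(S(S(S(S(S(S(S(add(Z, Z)))))))))
  [23] S^8(Z)

Answer: normal form = S^8(Z)  (in 23 steps)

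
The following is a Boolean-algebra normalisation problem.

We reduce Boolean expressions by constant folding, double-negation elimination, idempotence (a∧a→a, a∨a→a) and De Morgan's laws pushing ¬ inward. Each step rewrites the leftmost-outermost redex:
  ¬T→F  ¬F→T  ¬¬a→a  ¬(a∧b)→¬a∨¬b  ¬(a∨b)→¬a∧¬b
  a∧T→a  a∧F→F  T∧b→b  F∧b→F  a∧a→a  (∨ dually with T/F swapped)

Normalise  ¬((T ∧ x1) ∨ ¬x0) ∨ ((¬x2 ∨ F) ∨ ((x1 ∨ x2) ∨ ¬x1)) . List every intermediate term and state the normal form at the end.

Answer: normal form = (¬x1 ∧ x0) ∨ (¬x2 ∨ ((x1 ∨ x2) ∨ ¬x1))  (in 6 steps)

Working:
  start: ¬((T ∧ x1) ∨ ¬x0) ∨ ((¬x2 ∨ F) ∨ ((x1 ∨ x2) ∨ ¬x1))
  →1  (¬(T ∧ x1) ∧ ¬¬x0) ∨ ((¬x2 ∨ F) ∨ ((x1 ∨ x2) ∨ ¬x1))
  →2  ((¬T ∨ ¬x1) ∧ ¬¬x0) ∨ ((¬x2 ∨ F) ∨ ((x1 ∨ x2) ∨ ¬x1))
  →3  ((F ∨ ¬x1) ∧ ¬¬x0) ∨ ((¬x2 ∨ F) ∨ ((x1 ∨ x2) ∨ ¬x1))
  →4  (¬x1 ∧ ¬¬x0) ∨ ((¬x2 ∨ F) ∨ ((x1 ∨ x2) ∨ ¬x1))
  →5  (¬x1 ∧ x0) ∨ ((¬x2 ∨ F) ∨ ((x1 ∨ x2) ∨ ¬x1))
  →6  (¬x1 ∧ x0) ∨ (¬x2 ∨ ((x1 ∨ x2) ∨ ¬x1))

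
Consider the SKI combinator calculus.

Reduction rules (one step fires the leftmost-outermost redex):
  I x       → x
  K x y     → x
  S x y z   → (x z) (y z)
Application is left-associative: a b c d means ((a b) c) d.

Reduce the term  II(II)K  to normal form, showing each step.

Answer: normal form = K  (in 4 steps)

Working:
  start: II(II)K
  [1] I(II)K
  [2] IIK
  [3] IK
  [4] K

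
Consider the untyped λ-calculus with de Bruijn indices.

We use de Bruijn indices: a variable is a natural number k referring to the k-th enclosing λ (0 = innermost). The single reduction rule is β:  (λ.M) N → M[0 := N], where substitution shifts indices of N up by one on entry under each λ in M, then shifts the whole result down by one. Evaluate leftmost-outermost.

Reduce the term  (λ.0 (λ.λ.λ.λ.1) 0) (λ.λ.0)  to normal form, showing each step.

  start: (λ.0 (λ.λ.λ.λ.1) 0) (λ.λ.0)
  step 1: (λ.λ.0) (λ.λ.λ.λ.1) (λ.λ.0)
  step 2: (λ.0) (λ.λ.0)
  step 3: λ.λ.0

Answer: normal form = λ.λ.0  (in 3 steps)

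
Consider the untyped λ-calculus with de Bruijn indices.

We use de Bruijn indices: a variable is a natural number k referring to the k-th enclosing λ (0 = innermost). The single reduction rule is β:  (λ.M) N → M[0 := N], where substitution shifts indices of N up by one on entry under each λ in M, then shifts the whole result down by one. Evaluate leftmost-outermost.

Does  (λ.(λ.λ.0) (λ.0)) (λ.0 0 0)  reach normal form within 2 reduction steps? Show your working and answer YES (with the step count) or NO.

Answer: YES — reaches normal form λ.0 in 2 ≤ 2 steps

Derivation:
  start: (λ.(λ.λ.0) (λ.0)) (λ.0 0 0)
  →1  (λ.λ.0) (λ.0)
  →2  λ.0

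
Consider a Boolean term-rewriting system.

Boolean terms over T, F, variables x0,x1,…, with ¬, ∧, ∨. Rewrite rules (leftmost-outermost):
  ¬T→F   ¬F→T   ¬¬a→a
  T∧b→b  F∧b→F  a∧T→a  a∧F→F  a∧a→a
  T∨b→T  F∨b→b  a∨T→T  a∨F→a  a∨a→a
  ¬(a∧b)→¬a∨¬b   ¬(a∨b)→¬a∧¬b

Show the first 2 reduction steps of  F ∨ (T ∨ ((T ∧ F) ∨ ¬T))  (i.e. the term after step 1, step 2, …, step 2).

Answer: after 2 steps: T

Working:
  start: F ∨ (T ∨ ((T ∧ F) ∨ ¬T))
  →1  T ∨ ((T ∧ F) ∨ ¬T)
  →2  T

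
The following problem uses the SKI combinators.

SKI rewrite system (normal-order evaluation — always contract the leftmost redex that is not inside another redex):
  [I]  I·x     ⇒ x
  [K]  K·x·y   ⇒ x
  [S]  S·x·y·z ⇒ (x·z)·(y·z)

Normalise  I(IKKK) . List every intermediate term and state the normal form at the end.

  start: I(IKKK)
  step 1: IKKK
  step 2: KKK
  step 3: K

Answer: normal form = K  (in 3 steps)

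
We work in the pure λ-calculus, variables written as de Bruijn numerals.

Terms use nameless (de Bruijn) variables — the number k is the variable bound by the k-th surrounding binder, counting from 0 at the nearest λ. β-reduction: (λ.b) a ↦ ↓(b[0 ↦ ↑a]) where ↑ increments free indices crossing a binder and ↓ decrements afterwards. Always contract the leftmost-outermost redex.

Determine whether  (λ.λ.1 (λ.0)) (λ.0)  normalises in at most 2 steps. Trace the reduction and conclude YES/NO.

Answer: YES — reaches normal form λ.λ.0 in 2 ≤ 2 steps

Derivation:
  start: (λ.λ.1 (λ.0)) (λ.0)
  [1] λ.(λ.0) (λ.0)
  [2] λ.λ.0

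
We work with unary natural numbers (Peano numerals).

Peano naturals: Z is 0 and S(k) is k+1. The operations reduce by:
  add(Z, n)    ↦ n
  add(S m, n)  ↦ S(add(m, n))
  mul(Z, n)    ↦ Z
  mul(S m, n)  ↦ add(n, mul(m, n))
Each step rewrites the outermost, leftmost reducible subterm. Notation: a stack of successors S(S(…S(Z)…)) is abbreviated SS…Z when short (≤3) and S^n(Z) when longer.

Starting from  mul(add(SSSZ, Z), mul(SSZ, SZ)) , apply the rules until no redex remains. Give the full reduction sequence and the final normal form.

Answer: normal form = S^6(Z)  (in 38 steps)

Working:
  start: mul(add(SSSZ, Z), mul(SSZ, SZ))
  step 1: mul(S(add(SSZ, Z)), mul(SSZ, SZ))
  step 2: add(mul(SSZ, SZ), mul(add(SSZ, Z), mul(SSZ, SZ)))
  step 3: add(add(SZ, mul(SZ, SZ)), mul(add(SSZ, Z), mul(SSZ, SZ)))
  step 4: add(S(add(Z, mul(SZ, SZ))), mul(add(SSZ, Z), mul(SSZ, SZ)))
  step 5: S(add(add(Z, mul(SZ, SZ)), mul(add(SSZ, Z), mul(SSZ, SZ))))
  step 6: S(add(mul(SZ, SZ), mul(add(SSZ, Z), mul(SSZ, SZ))))
  step 7: S(add(add(SZ, mul(Z, SZ)), mul(add(SSZ, Z), mul(SSZ, SZ))))
  step 8: S(add(S(add(Z, mul(Z, SZ))), mul(add(SSZ, Z), mul(SSZ, SZ))))
  step 9: S(S(add(add(Z, mul(Z, SZ)), mul(add(SSZ, Z), mul(SSZ, SZ)))))
  step 10: S(S(add(mul(Z, SZ), mul(add(SSZ, Z), mul(SSZ, SZ)))))
  step 11: S(S(add(Z, mul(add(SSZ, Z), mul(SSZ, SZ)))))
  step 12: S(S(mul(add(SSZ, Z), mul(SSZ, SZ))))
  step 13: S(S(mul(S(add(SZ, Z)), mul(SSZ, SZ))))
  step 14: S(S(add(mul(SSZ, SZ), mul(add(SZ, Z), mul(SSZ, SZ)))))
  step 15: S(S(add(add(SZ, mul(SZ, SZ)), mul(add(SZ, Z), mul(SSZ, SZ)))))
  step 16: S(S(add(S(add(Z, mul(SZ, SZ))), mul(add(SZ, Z), mul(SSZ, SZ)))))
  step 17: S(S(S(add(add(Z, mul(SZ, SZ)), mul(add(SZ, Z), mul(SSZ, SZ))))))
  step 18: S(S(S(add(mul(SZ, SZ), mul(add(SZ, Z), mul(SSZ, SZ))))))
  step 19: S(S(S(add(add(SZ, mul(Z, SZ)), mul(add(SZ, Z), mul(SSZ, SZ))))))
  step 20: S(S(S(add(S(add(Z, mul(Z, SZ))), mul(add(SZ, Z), mul(SSZ, SZ))))))
  step 21: S(S(S(S(add(add(Z, mul(Z, SZ)), mul(add(SZ, Z), mul(SSZ, SZ)))))))
  step 22: S(S(S(S(add(mul(Z, SZ), mul(add(SZ, Z), mul(SSZ, SZ)))))))
  step 23: S(S(S(S(add(Z, mul(add(SZ, Z), mul(SSZ, SZ)))))))
  step 24: S(S(S(S(mul(add(SZ, Z), mul(SSZ, SZ))))))
  step 25: S(S(S(S(mul(S(add(Z, Z)), mul(SSZ, SZ))))))
  step 26: S(S(S(S(add(mul(SSZ, SZ), mul(add(Z, Z), mul(SSZ, SZ)))))))
  step 27: S(S(S(S(add(add(SZ, mul(SZ, SZ)), mul(add(Z, Z), mul(SSZ, SZ)))))))
  step 28: S(S(S(S(add(S(add(Z, mul(SZ, SZ))), mul(add(Z, Z), mul(SSZ, SZ)))))))
  step 29: S(S(S(S(S(add(add(Z, mul(SZ, SZ)), mul(add(Z, Z), mul(SSZ, SZ))))))))
  step 30: S(S(S(S(S(add(mul(SZ, SZ), mul(add(Z, Z), mul(SSZ, SZ))))))))
  step 31: S(S(S(S(S(add(add(SZ, mul(Z, SZ)), mul(add(Z, Z), mul(SSZ, SZ))))))))
  step 32: S(S(S(S(S(add(S(add(Z, mul(Z, SZ))), mul(add(Z, Z), mul(SSZ, SZ))))))))
  step 33: S(S(S(S(S(S(add(add(Z, mul(Z, SZ)), mul(add(Z, Z), mul(SSZ, SZ)))))))))
  step 34: S(S(S(S(S(S(add(mul(Z, SZ), mul(add(Z, Z), mul(SSZ, SZ)))))))))
  step 35: S(S(S(S(S(S(add(Z, mul(add(Z, Z), mul(SSZ, SZ)))))))))
  step 36: S(S(S(S(S(S(mul(add(Z, Z), mul(SSZ, SZ))))))))
  step 37: S(S(S(S(S(S(mul(Z, mul(SSZ, SZ))))))))
  step 38: S^6(Z)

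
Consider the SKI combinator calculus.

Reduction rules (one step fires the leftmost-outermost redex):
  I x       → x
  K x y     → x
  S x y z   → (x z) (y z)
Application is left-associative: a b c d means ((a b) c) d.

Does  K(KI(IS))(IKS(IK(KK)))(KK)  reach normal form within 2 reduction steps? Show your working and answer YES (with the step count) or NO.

  start: K(KI(IS))(IKS(IK(KK)))(KK)
  →1  KI(IS)(KK)
  →2  I(KK)

Answer: NO — after 2 steps the term is I(KK), not yet normal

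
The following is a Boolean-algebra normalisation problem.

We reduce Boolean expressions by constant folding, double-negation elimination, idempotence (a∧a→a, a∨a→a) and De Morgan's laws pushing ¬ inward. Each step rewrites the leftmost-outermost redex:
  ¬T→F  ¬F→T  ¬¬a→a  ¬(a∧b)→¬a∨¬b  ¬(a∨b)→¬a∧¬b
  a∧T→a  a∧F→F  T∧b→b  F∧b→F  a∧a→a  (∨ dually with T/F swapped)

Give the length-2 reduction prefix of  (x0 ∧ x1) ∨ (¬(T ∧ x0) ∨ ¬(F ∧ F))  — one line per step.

  start: (x0 ∧ x1) ∨ (¬(T ∧ x0) ∨ ¬(F ∧ F))
  →1  (x0 ∧ x1) ∨ ((¬T ∨ ¬x0) ∨ ¬(F ∧ F))
  →2  (x0 ∧ x1) ∨ ((F ∨ ¬x0) ∨ ¬(F ∧ F))

Answer: after 2 steps: (x0 ∧ x1) ∨ ((F ∨ ¬x0) ∨ ¬(F ∧ F))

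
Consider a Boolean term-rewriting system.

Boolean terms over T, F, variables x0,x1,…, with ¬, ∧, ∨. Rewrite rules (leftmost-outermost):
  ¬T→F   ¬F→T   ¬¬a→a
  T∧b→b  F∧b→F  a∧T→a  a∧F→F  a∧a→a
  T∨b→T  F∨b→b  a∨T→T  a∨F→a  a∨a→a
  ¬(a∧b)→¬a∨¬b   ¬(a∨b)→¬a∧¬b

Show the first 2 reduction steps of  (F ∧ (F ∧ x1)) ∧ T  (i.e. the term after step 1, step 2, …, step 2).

  start: (F ∧ (F ∧ x1)) ∧ T
  step 1: F ∧ (F ∧ x1)
  step 2: F

Answer: after 2 steps: F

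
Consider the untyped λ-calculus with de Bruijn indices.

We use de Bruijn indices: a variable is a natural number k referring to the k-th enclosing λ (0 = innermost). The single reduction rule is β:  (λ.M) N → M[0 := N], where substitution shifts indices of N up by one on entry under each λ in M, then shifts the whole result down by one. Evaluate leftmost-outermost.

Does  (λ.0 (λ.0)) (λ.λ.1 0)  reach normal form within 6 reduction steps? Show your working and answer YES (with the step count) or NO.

Answer: YES — reaches normal form λ.0 in 3 ≤ 6 steps

Working:
  start: (λ.0 (λ.0)) (λ.λ.1 0)
  [1] (λ.λ.1 0) (λ.0)
  [2] λ.(λ.0) 0
  [3] λ.0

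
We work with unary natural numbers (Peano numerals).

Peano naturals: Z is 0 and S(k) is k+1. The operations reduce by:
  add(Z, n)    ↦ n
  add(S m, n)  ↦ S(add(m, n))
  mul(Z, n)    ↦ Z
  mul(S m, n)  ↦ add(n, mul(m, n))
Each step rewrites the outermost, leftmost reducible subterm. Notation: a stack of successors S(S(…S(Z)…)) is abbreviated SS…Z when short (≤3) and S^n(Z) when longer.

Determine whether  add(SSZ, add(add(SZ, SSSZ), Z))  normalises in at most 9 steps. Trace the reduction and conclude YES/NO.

Answer: NO — after 9 steps the term is S(S(S(S(S(S(add(Z, Z))))))), not yet normal

Working:
  start: add(SSZ, add(add(SZ, SSSZ), Z))
  step 1: S(add(SZ, add(add(SZ, SSSZ), Z)))
  step 2: S(S(add(Z, add(add(SZ, SSSZ), Z))))
  step 3: S(S(add(add(SZ, SSSZ), Z)))
  step 4: S(S(add(S(add(Z, SSSZ)), Z)))
  step 5: S(S(S(add(add(Z, SSSZ), Z))))
  step 6: S(S(S(add(SSSZ, Z))))
  step 7: S(S(S(S(add(SSZ, Z)))))
  step 8: S(S(S(S(S(add(SZ, Z))))))
  step 9: S(S(S(S(S(S(add(Z, Z)))))))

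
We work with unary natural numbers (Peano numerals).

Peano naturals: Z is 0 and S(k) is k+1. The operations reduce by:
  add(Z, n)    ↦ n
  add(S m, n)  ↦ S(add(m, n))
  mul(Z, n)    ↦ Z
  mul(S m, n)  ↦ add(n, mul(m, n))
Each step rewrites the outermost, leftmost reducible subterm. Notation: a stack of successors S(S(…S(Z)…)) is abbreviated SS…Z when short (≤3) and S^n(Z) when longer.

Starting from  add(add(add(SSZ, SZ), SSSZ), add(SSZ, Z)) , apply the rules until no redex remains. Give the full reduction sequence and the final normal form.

  start: add(add(add(SSZ, SZ), SSSZ), add(SSZ, Z))
  [1] add(add(S(add(SZ, SZ)), SSSZ), add(SSZ, Z))
  [2] add(S(add(add(SZ, SZ), SSSZ)), add(SSZ, Z))
  [3] S(add(add(add(SZ, SZ), SSSZ), add(SSZ, Z)))
  [4] S(add(add(S(add(Z, SZ)), SSSZ), add(SSZ, Z)))
  [5] S(add(S(add(add(Z, SZ), SSSZ)), add(SSZ, Z)))
  [6] S(S(add(add(add(Z, SZ), SSSZ), add(SSZ, Z))))
  [7] S(S(add(add(SZ, SSSZ), add(SSZ, Z))))
  [8] S(S(add(S(add(Z, SSSZ)), add(SSZ, Z))))
  [9] S(S(S(add(add(Z, SSSZ), add(SSZ, Z)))))
  [10] S(S(S(add(SSSZ, add(SSZ, Z)))))
  [11] S(S(S(S(add(SSZ, add(SSZ, Z))))))
  [12] S(S(S(S(S(add(SZ, add(SSZ, Z)))))))
  [13] S(S(S(S(S(S(add(Z, add(SSZ, Z))))))))
  [14] S(S(S(S(S(S(add(SSZ, Z)))))))
  [15] S(S(S(S(S(S(S(add(SZ, Z))))))))
  [16] S(S(S(S(S(S(S(S(add(Z, Z)))))))))
  [17] S^8(Z)

Answer: normal form = S^8(Z)  (in 17 steps)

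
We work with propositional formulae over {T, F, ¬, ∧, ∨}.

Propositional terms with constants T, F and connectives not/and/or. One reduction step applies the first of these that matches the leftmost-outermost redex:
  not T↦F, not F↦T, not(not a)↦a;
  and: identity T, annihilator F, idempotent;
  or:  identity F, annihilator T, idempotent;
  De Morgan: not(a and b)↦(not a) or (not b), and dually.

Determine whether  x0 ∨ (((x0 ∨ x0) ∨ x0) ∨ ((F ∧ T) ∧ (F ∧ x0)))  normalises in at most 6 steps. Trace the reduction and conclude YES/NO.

  start: x0 ∨ (((x0 ∨ x0) ∨ x0) ∨ ((F ∧ T) ∧ (F ∧ x0)))
  step 1: x0 ∨ ((x0 ∨ x0) ∨ ((F ∧ T) ∧ (F ∧ x0)))
  step 2: x0 ∨ (x0 ∨ ((F ∧ T) ∧ (F ∧ x0)))
  step 3: x0 ∨ (x0 ∨ (F ∧ (F ∧ x0)))
  step 4: x0 ∨ (x0 ∨ F)
  step 5: x0 ∨ x0
  step 6: x0

Answer: YES — reaches normal form x0 in 6 ≤ 6 steps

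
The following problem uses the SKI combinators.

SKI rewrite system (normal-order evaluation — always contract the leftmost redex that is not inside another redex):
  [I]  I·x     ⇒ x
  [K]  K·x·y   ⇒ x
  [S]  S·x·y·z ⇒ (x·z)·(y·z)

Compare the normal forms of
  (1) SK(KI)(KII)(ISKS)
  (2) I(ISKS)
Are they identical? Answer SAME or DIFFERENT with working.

Term A:
  start: SK(KI)(KII)(ISKS)
  →1  K(KII)(KI(KII))(ISKS)
  →2  KII(ISKS)
  →3  I(ISKS)
  →4  ISKS
  →5  SKS

Term B:
  start: I(ISKS)
  →1  ISKS
  →2  SKS

Answer: SAME — A ⇓ SKS, B ⇓ SKS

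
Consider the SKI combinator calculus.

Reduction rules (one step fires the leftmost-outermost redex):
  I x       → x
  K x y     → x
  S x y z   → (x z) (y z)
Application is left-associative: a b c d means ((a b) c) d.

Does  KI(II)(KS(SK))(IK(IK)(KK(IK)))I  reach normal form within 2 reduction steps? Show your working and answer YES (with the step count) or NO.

  start: KI(II)(KS(SK))(IK(IK)(KK(IK)))I
  step 1: I(KS(SK))(IK(IK)(KK(IK)))I
  step 2: KS(SK)(IK(IK)(KK(IK)))I

Answer: NO — after 2 steps the term is KS(SK)(IK(IK)(KK(IK)))I, not yet normal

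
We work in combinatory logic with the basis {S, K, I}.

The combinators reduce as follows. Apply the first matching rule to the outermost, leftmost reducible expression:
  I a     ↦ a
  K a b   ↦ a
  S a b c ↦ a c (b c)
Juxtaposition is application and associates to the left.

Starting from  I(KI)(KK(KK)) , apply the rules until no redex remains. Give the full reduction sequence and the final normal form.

  start: I(KI)(KK(KK))
  →1  KI(KK(KK))
  →2  I

Answer: normal form = I  (in 2 steps)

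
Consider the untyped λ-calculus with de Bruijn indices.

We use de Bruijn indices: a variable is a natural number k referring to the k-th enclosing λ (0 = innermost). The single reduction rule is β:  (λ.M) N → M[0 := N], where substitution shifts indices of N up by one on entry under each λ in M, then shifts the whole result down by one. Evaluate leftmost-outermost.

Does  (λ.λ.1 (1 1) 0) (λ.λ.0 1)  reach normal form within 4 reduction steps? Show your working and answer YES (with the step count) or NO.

  start: (λ.λ.1 (1 1) 0) (λ.λ.0 1)
  →1  λ.(λ.λ.0 1) ((λ.λ.0 1) (λ.λ.0 1)) 0
  →2  λ.(λ.0 ((λ.λ.0 1) (λ.λ.0 1))) 0
  →3  λ.0 ((λ.λ.0 1) (λ.λ.0 1))
  →4  λ.0 (λ.0 (λ.λ.0 1))

Answer: YES — reaches normal form λ.0 (λ.0 (λ.λ.0 1)) in 4 ≤ 4 steps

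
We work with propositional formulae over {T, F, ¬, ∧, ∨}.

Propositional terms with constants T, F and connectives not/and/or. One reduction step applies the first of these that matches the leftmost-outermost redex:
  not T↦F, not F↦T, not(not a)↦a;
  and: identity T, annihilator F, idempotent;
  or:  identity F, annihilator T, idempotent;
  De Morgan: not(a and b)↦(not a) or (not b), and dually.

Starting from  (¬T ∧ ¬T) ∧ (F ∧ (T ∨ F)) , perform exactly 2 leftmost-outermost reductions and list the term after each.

  start: (¬T ∧ ¬T) ∧ (F ∧ (T ∨ F))
  step 1: ¬T ∧ (F ∧ (T ∨ F))
  step 2: F ∧ (F ∧ (T ∨ F))

Answer: after 2 steps: F ∧ (F ∧ (T ∨ F))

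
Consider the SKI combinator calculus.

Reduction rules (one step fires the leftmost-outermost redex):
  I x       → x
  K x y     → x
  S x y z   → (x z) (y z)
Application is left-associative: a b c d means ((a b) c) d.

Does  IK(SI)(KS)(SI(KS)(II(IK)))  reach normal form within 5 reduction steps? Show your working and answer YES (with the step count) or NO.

Answer: NO — after 5 steps the term is SI(I(IK)(KS(II(IK)))), not yet normal

Derivation:
  start: IK(SI)(KS)(SI(KS)(II(IK)))
  →1  K(SI)(KS)(SI(KS)(II(IK)))
  →2  SI(SI(KS)(II(IK)))
  →3  SI(I(II(IK))(KS(II(IK))))
  →4  SI(II(IK)(KS(II(IK))))
  →5  SI(I(IK)(KS(II(IK))))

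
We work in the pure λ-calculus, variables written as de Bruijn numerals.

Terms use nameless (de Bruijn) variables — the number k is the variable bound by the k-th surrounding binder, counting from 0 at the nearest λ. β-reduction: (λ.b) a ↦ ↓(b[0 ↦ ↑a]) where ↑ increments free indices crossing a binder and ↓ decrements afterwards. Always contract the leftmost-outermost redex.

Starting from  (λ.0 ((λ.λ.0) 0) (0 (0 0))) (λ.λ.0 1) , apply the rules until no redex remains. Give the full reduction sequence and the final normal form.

  start: (λ.0 ((λ.λ.0) 0) (0 (0 0))) (λ.λ.0 1)
  [1] (λ.λ.0 1) ((λ.λ.0) (λ.λ.0 1)) ((λ.λ.0 1) ((λ.λ.0 1) (λ.λ.0 1)))
  [2] (λ.0 ((λ.λ.0) (λ.λ.0 1))) ((λ.λ.0 1) ((λ.λ.0 1) (λ.λ.0 1)))
  [3] (λ.λ.0 1) ((λ.λ.0 1) (λ.λ.0 1)) ((λ.λ.0) (λ.λ.0 1))
  [4] (λ.0 ((λ.λ.0 1) (λ.λ.0 1))) ((λ.λ.0) (λ.λ.0 1))
  [5] (λ.λ.0) (λ.λ.0 1) ((λ.λ.0 1) (λ.λ.0 1))
  [6] (λ.0) ((λ.λ.0 1) (λ.λ.0 1))
  [7] (λ.λ.0 1) (λ.λ.0 1)
  [8] λ.0 (λ.λ.0 1)

Answer: normal form = λ.0 (λ.λ.0 1)  (in 8 steps)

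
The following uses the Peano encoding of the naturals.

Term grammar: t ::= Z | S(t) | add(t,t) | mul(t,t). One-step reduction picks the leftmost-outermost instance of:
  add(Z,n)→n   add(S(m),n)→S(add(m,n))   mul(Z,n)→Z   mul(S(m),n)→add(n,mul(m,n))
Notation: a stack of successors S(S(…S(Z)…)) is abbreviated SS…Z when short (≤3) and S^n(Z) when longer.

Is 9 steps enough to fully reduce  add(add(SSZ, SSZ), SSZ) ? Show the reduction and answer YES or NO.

  start: add(add(SSZ, SSZ), SSZ)
  [1] add(S(add(SZ, SSZ)), SSZ)
  [2] S(add(add(SZ, SSZ), SSZ))
  [3] S(add(S(add(Z, SSZ)), SSZ))
  [4] S(S(add(add(Z, SSZ), SSZ)))
  [5] S(S(add(SSZ, SSZ)))
  [6] S(S(S(add(SZ, SSZ))))
  [7] S(S(S(S(add(Z, SSZ)))))
  [8] S^6(Z)

Answer: YES — reaches normal form S^6(Z) in 8 ≤ 9 steps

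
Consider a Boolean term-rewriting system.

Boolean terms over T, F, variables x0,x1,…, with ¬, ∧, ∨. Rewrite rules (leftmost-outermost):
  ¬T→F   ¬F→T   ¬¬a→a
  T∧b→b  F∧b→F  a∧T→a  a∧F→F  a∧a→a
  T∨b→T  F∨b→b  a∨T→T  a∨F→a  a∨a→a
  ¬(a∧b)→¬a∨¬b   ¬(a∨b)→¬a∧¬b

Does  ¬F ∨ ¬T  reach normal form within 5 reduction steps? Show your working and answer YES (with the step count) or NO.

Answer: YES — reaches normal form T in 2 ≤ 5 steps

Reduction:
  start: ¬F ∨ ¬T
  →1  T ∨ ¬T
  →2  T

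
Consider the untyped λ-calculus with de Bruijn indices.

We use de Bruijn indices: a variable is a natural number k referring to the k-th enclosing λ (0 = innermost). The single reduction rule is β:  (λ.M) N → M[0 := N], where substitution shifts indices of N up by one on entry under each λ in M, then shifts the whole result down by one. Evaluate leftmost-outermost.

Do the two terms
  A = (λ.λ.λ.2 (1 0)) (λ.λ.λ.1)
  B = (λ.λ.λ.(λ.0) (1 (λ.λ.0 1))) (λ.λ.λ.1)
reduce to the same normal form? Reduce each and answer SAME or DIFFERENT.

Term A:
  start: (λ.λ.λ.2 (1 0)) (λ.λ.λ.1)
  →1  λ.λ.(λ.λ.λ.1) (1 0)
  →2  λ.λ.λ.λ.1

Term B:
  start: (λ.λ.λ.(λ.0) (1 (λ.λ.0 1))) (λ.λ.λ.1)
  →1  λ.λ.(λ.0) (1 (λ.λ.0 1))
  →2  λ.λ.1 (λ.λ.0 1)

Answer: DIFFERENT — A ⇓ λ.λ.λ.λ.1, B ⇓ λ.λ.1 (λ.λ.0 1)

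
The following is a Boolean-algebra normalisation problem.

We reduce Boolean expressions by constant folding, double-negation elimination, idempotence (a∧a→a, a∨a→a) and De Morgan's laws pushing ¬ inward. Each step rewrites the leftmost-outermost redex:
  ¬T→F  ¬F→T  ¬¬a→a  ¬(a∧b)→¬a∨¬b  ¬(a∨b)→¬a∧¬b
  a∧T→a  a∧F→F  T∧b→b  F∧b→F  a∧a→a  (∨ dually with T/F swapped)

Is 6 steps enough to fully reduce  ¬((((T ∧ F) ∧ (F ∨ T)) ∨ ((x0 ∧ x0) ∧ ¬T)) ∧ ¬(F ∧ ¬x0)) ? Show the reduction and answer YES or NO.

  start: ¬((((T ∧ F) ∧ (F ∨ T)) ∨ ((x0 ∧ x0) ∧ ¬T)) ∧ ¬(F ∧ ¬x0))
  [1] ¬(((T ∧ F) ∧ (F ∨ T)) ∨ ((x0 ∧ x0) ∧ ¬T)) ∨ ¬¬(F ∧ ¬x0)
  [2] (¬((T ∧ F) ∧ (F ∨ T)) ∧ ¬((x0 ∧ x0) ∧ ¬T)) ∨ ¬¬(F ∧ ¬x0)
  [3] ((¬(T ∧ F) ∨ ¬(F ∨ T)) ∧ ¬((x0 ∧ x0) ∧ ¬T)) ∨ ¬¬(F ∧ ¬x0)
  [4] (((¬T ∨ ¬F) ∨ ¬(F ∨ T)) ∧ ¬((x0 ∧ x0) ∧ ¬T)) ∨ ¬¬(F ∧ ¬x0)
  [5] (((F ∨ ¬F) ∨ ¬(F ∨ T)) ∧ ¬((x0 ∧ x0) ∧ ¬T)) ∨ ¬¬(F ∧ ¬x0)
  [6] ((¬F ∨ ¬(F ∨ T)) ∧ ¬((x0 ∧ x0) ∧ ¬T)) ∨ ¬¬(F ∧ ¬x0)

Answer: NO — after 6 steps the term is ((¬F ∨ ¬(F ∨ T)) ∧ ¬((x0 ∧ x0) ∧ ¬T)) ∨ ¬¬(F ∧ ¬x0), not yet normal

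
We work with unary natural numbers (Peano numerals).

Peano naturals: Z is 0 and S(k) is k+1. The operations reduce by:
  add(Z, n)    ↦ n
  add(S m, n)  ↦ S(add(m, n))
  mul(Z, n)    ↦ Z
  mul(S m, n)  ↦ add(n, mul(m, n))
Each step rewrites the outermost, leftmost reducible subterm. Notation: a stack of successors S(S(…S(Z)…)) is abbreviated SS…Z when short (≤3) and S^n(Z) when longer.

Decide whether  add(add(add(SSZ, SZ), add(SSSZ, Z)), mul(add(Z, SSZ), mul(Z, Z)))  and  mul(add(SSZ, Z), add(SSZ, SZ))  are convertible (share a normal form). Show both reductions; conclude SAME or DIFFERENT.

Term A:
  start: add(add(add(SSZ, SZ), add(SSSZ, Z)), mul(add(Z, SSZ), mul(Z, Z)))
  →1  add(add(S(add(SZ, SZ)), add(SSSZ, Z)), mul(add(Z, SSZ), mul(Z, Z)))
  →2  add(S(add(add(SZ, SZ), add(SSSZ, Z))), mul(add(Z, SSZ), mul(Z, Z)))
  →3  S(add(add(add(SZ, SZ), add(SSSZ, Z)), mul(add(Z, SSZ), mul(Z, Z))))
  →4  S(add(add(S(add(Z, SZ)), add(SSSZ, Z)), mul(add(Z, SSZ), mul(Z, Z))))
  →5  S(add(S(add(add(Z, SZ), add(SSSZ, Z))), mul(add(Z, SSZ), mul(Z, Z))))
  →6  S(S(add(add(add(Z, SZ), add(SSSZ, Z)), mul(add(Z, SSZ), mul(Z, Z)))))
  →7  S(S(add(add(SZ, add(SSSZ, Z)), mul(add(Z, SSZ), mul(Z, Z)))))
  →8  S(S(add(S(add(Z, add(SSSZ, Z))), mul(add(Z, SSZ), mul(Z, Z)))))
  →9  S(S(S(add(add(Z, add(SSSZ, Z)), mul(add(Z, SSZ), mul(Z, Z))))))
  →10  S(S(S(add(add(SSSZ, Z), mul(add(Z, SSZ), mul(Z, Z))))))
  →11  S(S(S(add(S(add(SSZ, Z)), mul(add(Z, SSZ), mul(Z, Z))))))
  →12  S(S(S(S(add(add(SSZ, Z), mul(add(Z, SSZ), mul(Z, Z)))))))
  →13  S(S(S(S(add(S(add(SZ, Z)), mul(add(Z, SSZ), mul(Z, Z)))))))
  →14  S(S(S(S(S(add(add(SZ, Z), mul(add(Z, SSZ), mul(Z, Z))))))))
  →15  S(S(S(S(S(add(S(add(Z, Z)), mul(add(Z, SSZ), mul(Z, Z))))))))
  →16  S(S(S(S(S(S(add(add(Z, Z), mul(add(Z, SSZ), mul(Z, Z)))))))))
  →17  S(S(S(S(S(S(add(Z, mul(add(Z, SSZ), mul(Z, Z)))))))))
  →18  S(S(S(S(S(S(mul(add(Z, SSZ), mul(Z, Z))))))))
  →19  S(S(S(S(S(S(mul(SSZ, mul(Z, Z))))))))
  →20  S(S(S(S(S(S(add(mul(Z, Z), mul(SZ, mul(Z, Z)))))))))
  →21  S(S(S(S(S(S(add(Z, mul(SZ, mul(Z, Z)))))))))
  →22  S(S(S(S(S(S(mul(SZ, mul(Z, Z))))))))
  →23  S(S(S(S(S(S(add(mul(Z, Z), mul(Z, mul(Z, Z)))))))))
  →24  S(S(S(S(S(S(add(Z, mul(Z, mul(Z, Z)))))))))
  →25  S(S(S(S(S(S(mul(Z, mul(Z, Z))))))))
  →26  S^6(Z)

Term B:
  start: mul(add(SSZ, Z), add(SSZ, SZ))
  →1  mul(S(add(SZ, Z)), add(SSZ, SZ))
  →2  add(add(SSZ, SZ), mul(add(SZ, Z), add(SSZ, SZ)))
  →3  add(S(add(SZ, SZ)), mul(add(SZ, Z), add(SSZ, SZ)))
  →4  S(add(add(SZ, SZ), mul(add(SZ, Z), add(SSZ, SZ))))
  →5  S(add(S(add(Z, SZ)), mul(add(SZ, Z), add(SSZ, SZ))))
  →6  S(S(add(add(Z, SZ), mul(add(SZ, Z), add(SSZ, SZ)))))
  →7  S(S(add(SZ, mul(add(SZ, Z), add(SSZ, SZ)))))
  →8  S(S(S(add(Z, mul(add(SZ, Z), add(SSZ, SZ))))))
  →9  S(S(S(mul(add(SZ, Z), add(SSZ, SZ)))))
  →10  S(S(S(mul(S(add(Z, Z)), add(SSZ, SZ)))))
  →11  S(S(S(add(add(SSZ, SZ), mul(add(Z, Z), add(SSZ, SZ))))))
  →12  S(S(S(add(S(add(SZ, SZ)), mul(add(Z, Z), add(SSZ, SZ))))))
  →13  S(S(S(S(add(add(SZ, SZ), mul(add(Z, Z), add(SSZ, SZ)))))))
  →14  S(S(S(S(add(S(add(Z, SZ)), mul(add(Z, Z), add(SSZ, SZ)))))))
  →15  S(S(S(S(S(add(add(Z, SZ), mul(add(Z, Z), add(SSZ, SZ))))))))
  →16  S(S(S(S(S(add(SZ, mul(add(Z, Z), add(SSZ, SZ))))))))
  →17  S(S(S(S(S(S(add(Z, mul(add(Z, Z), add(SSZ, SZ)))))))))
  →18  S(S(S(S(S(S(mul(add(Z, Z), add(SSZ, SZ))))))))
  →19  S(S(S(S(S(S(mul(Z, add(SSZ, SZ))))))))
  →20  S^6(Z)

Answer: SAME — A ⇓ S^6(Z), B ⇓ S^6(Z)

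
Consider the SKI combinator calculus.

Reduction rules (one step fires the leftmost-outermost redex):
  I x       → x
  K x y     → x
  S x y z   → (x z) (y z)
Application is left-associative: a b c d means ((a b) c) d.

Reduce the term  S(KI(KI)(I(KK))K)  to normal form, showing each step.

  start: S(KI(KI)(I(KK))K)
  step 1: S(I(I(KK))K)
  step 2: S(I(KK)K)
  step 3: S(KKK)
  step 4: SK

Answer: normal form = SK  (in 4 steps)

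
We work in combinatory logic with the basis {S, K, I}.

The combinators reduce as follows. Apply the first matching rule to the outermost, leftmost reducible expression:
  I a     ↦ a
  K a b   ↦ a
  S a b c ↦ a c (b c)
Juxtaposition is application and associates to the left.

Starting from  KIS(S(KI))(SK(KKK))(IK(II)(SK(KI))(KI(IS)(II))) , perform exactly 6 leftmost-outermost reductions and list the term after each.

Answer: after 6 steps: K(IK(II)(SK(KI))(KI(IS)(II)))(KKK(IK(II)(SK(KI))(KI(IS)(II))))

Derivation:
  start: KIS(S(KI))(SK(KKK))(IK(II)(SK(KI))(KI(IS)(II)))
  [1] I(S(KI))(SK(KKK))(IK(II)(SK(KI))(KI(IS)(II)))
  [2] S(KI)(SK(KKK))(IK(II)(SK(KI))(KI(IS)(II)))
  [3] KI(IK(II)(SK(KI))(KI(IS)(II)))(SK(KKK)(IK(II)(SK(KI))(KI(IS)(II))))
  [4] I(SK(KKK)(IK(II)(SK(KI))(KI(IS)(II))))
  [5] SK(KKK)(IK(II)(SK(KI))(KI(IS)(II)))
  [6] K(IK(II)(SK(KI))(KI(IS)(II)))(KKK(IK(II)(SK(KI))(KI(IS)(II))))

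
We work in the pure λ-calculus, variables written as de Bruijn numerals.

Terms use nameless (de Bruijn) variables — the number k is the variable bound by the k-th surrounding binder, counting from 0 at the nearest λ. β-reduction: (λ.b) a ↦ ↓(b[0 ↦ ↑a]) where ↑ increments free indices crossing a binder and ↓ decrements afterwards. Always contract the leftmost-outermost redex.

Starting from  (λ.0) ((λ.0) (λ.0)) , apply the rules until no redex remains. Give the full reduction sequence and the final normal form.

Answer: normal form = λ.0  (in 2 steps)

Derivation:
  start: (λ.0) ((λ.0) (λ.0))
  step 1: (λ.0) (λ.0)
  step 2: λ.0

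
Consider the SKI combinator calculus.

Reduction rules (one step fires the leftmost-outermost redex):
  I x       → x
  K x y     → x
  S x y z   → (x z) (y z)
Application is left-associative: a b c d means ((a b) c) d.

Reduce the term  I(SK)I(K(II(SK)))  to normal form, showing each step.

Answer: normal form = K(SK)  (in 5 steps)

Working:
  start: I(SK)I(K(II(SK)))
  →1  SKI(K(II(SK)))
  →2  K(K(II(SK)))(I(K(II(SK))))
  →3  K(II(SK))
  →4  K(I(SK))
  →5  K(SK)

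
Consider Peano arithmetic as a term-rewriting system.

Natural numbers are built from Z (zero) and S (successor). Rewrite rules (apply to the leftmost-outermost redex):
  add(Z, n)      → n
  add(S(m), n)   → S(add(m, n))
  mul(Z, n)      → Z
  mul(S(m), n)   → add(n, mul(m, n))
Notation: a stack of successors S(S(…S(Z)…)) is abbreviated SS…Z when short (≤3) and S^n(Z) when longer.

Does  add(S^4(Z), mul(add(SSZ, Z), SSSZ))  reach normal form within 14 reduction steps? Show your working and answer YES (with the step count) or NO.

Answer: NO — after 14 steps the term is S(S(S(S(S(S(S(S(add(SSZ, mul(add(Z, Z), SSSZ)))))))))), not yet normal

Derivation:
  start: add(S^4(Z), mul(add(SSZ, Z), SSSZ))
  [1] S(add(SSSZ, mul(add(SSZ, Z), SSSZ)))
  [2] S(S(add(SSZ, mul(add(SSZ, Z), SSSZ))))
  [3] S(S(S(add(SZ, mul(add(SSZ, Z), SSSZ)))))
  [4] S(S(S(S(add(Z, mul(add(SSZ, Z), SSSZ))))))
  [5] S(S(S(S(mul(add(SSZ, Z), SSSZ)))))
  [6] S(S(S(S(mul(S(add(SZ, Z)), SSSZ)))))
  [7] S(S(S(S(add(SSSZ, mul(add(SZ, Z), SSSZ))))))
  [8] S(S(S(S(S(add(SSZ, mul(add(SZ, Z), SSSZ)))))))
  [9] S(S(S(S(S(S(add(SZ, mul(add(SZ, Z), SSSZ))))))))
  [10] S(S(S(S(S(S(S(add(Z, mul(add(SZ, Z), SSSZ)))))))))
  [11] S(S(S(S(S(S(S(mul(add(SZ, Z), SSSZ))))))))
  [12] S(S(S(S(S(S(S(mul(S(add(Z, Z)), SSSZ))))))))
  [13] S(S(S(S(S(S(S(add(SSSZ, mul(add(Z, Z), SSSZ)))))))))
  [14] S(S(S(S(S(S(S(S(add(SSZ, mul(add(Z, Z), SSSZ))))))))))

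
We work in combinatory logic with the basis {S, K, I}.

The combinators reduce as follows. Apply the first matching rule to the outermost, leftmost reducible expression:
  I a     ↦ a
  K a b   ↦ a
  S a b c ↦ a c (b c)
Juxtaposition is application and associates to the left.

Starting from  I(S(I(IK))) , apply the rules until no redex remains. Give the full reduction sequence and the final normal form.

Answer: normal form = SK  (in 3 steps)

Working:
  start: I(S(I(IK)))
  [1] S(I(IK))
  [2] S(IK)
  [3] SK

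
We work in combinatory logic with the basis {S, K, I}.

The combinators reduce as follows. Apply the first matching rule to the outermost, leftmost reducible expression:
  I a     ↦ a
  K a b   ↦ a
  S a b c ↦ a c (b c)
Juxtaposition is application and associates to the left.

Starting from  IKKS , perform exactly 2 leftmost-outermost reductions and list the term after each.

Answer: after 2 steps: K

Working:
  start: IKKS
  step 1: KKS
  step 2: K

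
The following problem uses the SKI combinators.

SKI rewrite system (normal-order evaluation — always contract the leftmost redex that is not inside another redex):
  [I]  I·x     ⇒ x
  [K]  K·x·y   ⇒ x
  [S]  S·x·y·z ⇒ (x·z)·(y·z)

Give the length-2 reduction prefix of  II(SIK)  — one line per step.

  start: II(SIK)
  →1  I(SIK)
  →2  SIK

Answer: after 2 steps: SIK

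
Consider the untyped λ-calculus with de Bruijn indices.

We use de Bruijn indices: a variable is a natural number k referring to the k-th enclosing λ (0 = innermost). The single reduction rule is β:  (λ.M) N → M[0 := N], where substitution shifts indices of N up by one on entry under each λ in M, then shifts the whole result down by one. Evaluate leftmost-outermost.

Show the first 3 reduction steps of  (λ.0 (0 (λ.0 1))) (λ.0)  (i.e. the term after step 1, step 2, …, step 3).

  start: (λ.0 (0 (λ.0 1))) (λ.0)
  step 1: (λ.0) ((λ.0) (λ.0 (λ.0)))
  step 2: (λ.0) (λ.0 (λ.0))
  step 3: λ.0 (λ.0)

Answer: after 3 steps: λ.0 (λ.0)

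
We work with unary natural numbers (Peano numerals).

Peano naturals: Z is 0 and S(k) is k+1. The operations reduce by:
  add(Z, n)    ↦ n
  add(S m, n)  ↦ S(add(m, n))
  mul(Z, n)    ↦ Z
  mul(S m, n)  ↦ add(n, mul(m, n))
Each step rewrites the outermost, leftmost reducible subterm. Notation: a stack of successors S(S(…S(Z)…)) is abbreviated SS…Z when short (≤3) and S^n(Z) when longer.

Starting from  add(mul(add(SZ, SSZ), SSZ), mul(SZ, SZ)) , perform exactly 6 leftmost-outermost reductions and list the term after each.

  start: add(mul(add(SZ, SSZ), SSZ), mul(SZ, SZ))
  →1  add(mul(S(add(Z, SSZ)), SSZ), mul(SZ, SZ))
  →2  add(add(SSZ, mul(add(Z, SSZ), SSZ)), mul(SZ, SZ))
  →3  add(S(add(SZ, mul(add(Z, SSZ), SSZ))), mul(SZ, SZ))
  →4  S(add(add(SZ, mul(add(Z, SSZ), SSZ)), mul(SZ, SZ)))
  →5  S(add(S(add(Z, mul(add(Z, SSZ), SSZ))), mul(SZ, SZ)))
  →6  S(S(add(add(Z, mul(add(Z, SSZ), SSZ)), mul(SZ, SZ))))

Answer: after 6 steps: S(S(add(add(Z, mul(add(Z, SSZ), SSZ)), mul(SZ, SZ))))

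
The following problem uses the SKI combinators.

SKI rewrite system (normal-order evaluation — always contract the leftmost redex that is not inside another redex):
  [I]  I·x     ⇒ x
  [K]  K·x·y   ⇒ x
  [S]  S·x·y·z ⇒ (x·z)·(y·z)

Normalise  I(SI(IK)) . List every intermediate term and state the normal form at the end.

  start: I(SI(IK))
  step 1: SI(IK)
  step 2: SIK

Answer: normal form = SIK  (in 2 steps)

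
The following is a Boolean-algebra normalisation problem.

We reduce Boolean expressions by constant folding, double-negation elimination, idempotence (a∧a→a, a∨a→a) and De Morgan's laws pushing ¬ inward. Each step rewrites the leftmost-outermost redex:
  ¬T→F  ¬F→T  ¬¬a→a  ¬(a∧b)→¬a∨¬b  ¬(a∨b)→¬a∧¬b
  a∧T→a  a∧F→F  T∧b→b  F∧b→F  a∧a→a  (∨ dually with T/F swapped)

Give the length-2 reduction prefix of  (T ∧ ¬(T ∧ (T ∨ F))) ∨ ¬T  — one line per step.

Answer: after 2 steps: (¬T ∨ ¬(T ∨ F)) ∨ ¬T

Derivation:
  start: (T ∧ ¬(T ∧ (T ∨ F))) ∨ ¬T
  [1] ¬(T ∧ (T ∨ F)) ∨ ¬T
  [2] (¬T ∨ ¬(T ∨ F)) ∨ ¬T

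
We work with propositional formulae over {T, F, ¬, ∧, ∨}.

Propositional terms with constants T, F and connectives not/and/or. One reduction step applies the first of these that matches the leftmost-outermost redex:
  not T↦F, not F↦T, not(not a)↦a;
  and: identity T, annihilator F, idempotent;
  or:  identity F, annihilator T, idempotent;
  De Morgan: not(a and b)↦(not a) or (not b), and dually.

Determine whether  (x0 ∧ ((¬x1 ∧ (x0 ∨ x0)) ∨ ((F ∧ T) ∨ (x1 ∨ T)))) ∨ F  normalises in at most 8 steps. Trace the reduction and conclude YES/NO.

  start: (x0 ∧ ((¬x1 ∧ (x0 ∨ x0)) ∨ ((F ∧ T) ∨ (x1 ∨ T)))) ∨ F
  →1  x0 ∧ ((¬x1 ∧ (x0 ∨ x0)) ∨ ((F ∧ T) ∨ (x1 ∨ T)))
  →2  x0 ∧ ((¬x1 ∧ x0) ∨ ((F ∧ T) ∨ (x1 ∨ T)))
  →3  x0 ∧ ((¬x1 ∧ x0) ∨ (F ∨ (x1 ∨ T)))
  →4  x0 ∧ ((¬x1 ∧ x0) ∨ (x1 ∨ T))
  →5  x0 ∧ ((¬x1 ∧ x0) ∨ T)
  →6  x0 ∧ T
  →7  x0

Answer: YES — reaches normal form x0 in 7 ≤ 8 steps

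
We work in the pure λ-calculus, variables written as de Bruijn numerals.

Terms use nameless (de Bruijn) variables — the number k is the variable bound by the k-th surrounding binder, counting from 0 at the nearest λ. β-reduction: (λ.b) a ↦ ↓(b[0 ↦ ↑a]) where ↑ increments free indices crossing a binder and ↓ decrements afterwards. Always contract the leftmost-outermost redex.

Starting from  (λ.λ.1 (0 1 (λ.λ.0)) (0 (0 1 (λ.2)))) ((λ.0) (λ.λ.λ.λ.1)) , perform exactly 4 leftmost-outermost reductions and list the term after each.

  start: (λ.λ.1 (0 1 (λ.λ.0)) (0 (0 1 (λ.2)))) ((λ.0) (λ.λ.λ.λ.1))
  [1] λ.(λ.0) (λ.λ.λ.λ.1) (0 ((λ.0) (λ.λ.λ.λ.1)) (λ.λ.0)) (0 (0 ((λ.0) (λ.λ.λ.λ.1)) (λ.(λ.0) (λ.λ.λ.λ.1))))
  [2] λ.(λ.λ.λ.λ.1) (0 ((λ.0) (λ.λ.λ.λ.1)) (λ.λ.0)) (0 (0 ((λ.0) (λ.λ.λ.λ.1)) (λ.(λ.0) (λ.λ.λ.λ.1))))
  [3] λ.(λ.λ.λ.1) (0 (0 ((λ.0) (λ.λ.λ.λ.1)) (λ.(λ.0) (λ.λ.λ.λ.1))))
  [4] λ.λ.λ.1

Answer: after 4 steps: λ.λ.λ.1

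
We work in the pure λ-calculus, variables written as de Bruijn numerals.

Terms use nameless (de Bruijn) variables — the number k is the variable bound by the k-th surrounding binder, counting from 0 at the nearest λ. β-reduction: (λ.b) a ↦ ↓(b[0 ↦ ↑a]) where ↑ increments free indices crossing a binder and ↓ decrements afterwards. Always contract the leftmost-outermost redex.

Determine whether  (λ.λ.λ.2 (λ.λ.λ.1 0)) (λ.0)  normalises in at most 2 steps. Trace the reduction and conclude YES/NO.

Answer: YES — reaches normal form λ.λ.λ.λ.λ.1 0 in 2 ≤ 2 steps

Derivation:
  start: (λ.λ.λ.2 (λ.λ.λ.1 0)) (λ.0)
  [1] λ.λ.(λ.0) (λ.λ.λ.1 0)
  [2] λ.λ.λ.λ.λ.1 0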